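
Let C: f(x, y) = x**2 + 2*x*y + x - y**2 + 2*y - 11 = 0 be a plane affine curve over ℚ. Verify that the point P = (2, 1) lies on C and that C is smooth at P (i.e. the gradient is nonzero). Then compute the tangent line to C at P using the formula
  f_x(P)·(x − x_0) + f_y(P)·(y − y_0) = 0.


Tangent line at P: 7*x + 4*y - 18 = 0.

Step 1: f(2, 1) = 0, so P lies on C.
Step 2: partial derivatives
  f_x(x, y) = 2*x + 2*y + 1, f_y(x, y) = 2*x - 2*y + 2.
  f_x(P) = 7, f_y(P) = 4 (gradient nonzero, so P is smooth).
Step 3: tangent line at P: 7·(x − 2) + 4·(y − 1) = 0.
Expanding: 7*x + 4*y - 18 = 0.


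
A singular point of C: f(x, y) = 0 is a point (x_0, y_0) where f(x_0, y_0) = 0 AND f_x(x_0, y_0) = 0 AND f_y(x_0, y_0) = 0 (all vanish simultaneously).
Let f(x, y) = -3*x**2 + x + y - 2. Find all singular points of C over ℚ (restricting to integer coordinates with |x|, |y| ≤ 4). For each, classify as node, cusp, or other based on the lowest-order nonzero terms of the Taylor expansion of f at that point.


No singular points in the scanned grid; C is smooth there.

Compute partial derivatives:
  f_x = 1 - 6*x.
  f_y = 1.
f_y = 1 is a nonzero constant, so f_y never vanishes: no point (x, y) can satisfy f = f_x = f_y = 0. In particular no (x, y) ∈ {−4, ..., 4}² is singular; the curve is smooth.


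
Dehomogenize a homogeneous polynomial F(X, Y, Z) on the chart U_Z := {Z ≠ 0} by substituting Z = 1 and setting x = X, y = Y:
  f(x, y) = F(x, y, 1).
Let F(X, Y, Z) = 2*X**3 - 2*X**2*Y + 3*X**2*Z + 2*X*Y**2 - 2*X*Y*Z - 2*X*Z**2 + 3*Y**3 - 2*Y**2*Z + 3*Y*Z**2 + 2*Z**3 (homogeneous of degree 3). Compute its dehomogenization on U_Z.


f(x, y) = 2*x**3 - 2*x**2*y + 3*x**2 + 2*x*y**2 - 2*x*y - 2*x + 3*y**3 - 2*y**2 + 3*y + 2

On U_Z we set Z = 1. Each monomial c·X^i·Y^j·Z^k in F becomes c·x^i·y^j·1^k = c·x^i·y^j.
Substituting Z = 1: F(X, Y, 1) = 2*x**3 - 2*x**2*y + 3*x**2 + 2*x*y**2 - 2*x*y - 2*x + 3*y**3 - 2*y**2 + 3*y + 2.
Note: deg(f) ≤ deg(F) = 3; strict inequality happens when F is divisible by Z (lost terms).


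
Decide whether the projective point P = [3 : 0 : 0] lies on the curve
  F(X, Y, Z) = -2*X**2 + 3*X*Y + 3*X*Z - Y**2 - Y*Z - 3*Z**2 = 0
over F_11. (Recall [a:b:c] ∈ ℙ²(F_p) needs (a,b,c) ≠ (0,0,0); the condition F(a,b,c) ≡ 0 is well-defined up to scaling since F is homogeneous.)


F(3,0,0) ≡ 4 (mod 11); P is NOT on the curve.

Evaluate F(3, 0, 0) term-by-term (mod 11).
  -2*X**2 ↦ -2·9·1·1 = -18
  3*X*Y ↦ 3·3·0·1 = 0
  3*X*Z ↦ 3·3·1·0 = 0
  -Y**2 ↦ -1·1·0·1 = 0
  -Y*Z ↦ -1·1·0·0 = 0
  -3*Z**2 ↦ -3·1·1·0 = 0
Sum: F(3, 0, 0) = (-18) + (0) + (0) + (0) + (0) + (0) = -18.
Reducing mod 11: -18 ≡ 4 (mod 11).
Since F(a, b, c) ≡ 4 ≠ 0 (mod 11), P does NOT lie on the curve.


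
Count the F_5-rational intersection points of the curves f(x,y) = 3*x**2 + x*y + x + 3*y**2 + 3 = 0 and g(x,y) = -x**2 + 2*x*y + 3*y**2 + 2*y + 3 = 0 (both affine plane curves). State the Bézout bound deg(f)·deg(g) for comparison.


Common zeros: ∅; count = 0; Bézout bound = 4.

deg(f) = 2, deg(g) = 2, so Bézout bound = 4.
Scan x ∈ F_5. For each x, list the y ∈ F_5 with f(x, y) ≡ 0 and those with g(x, y) ≡ 0 (mod 5); the common zeros in that column are the intersection.
  x = 0: f ≡ 0 at y ∈ {2, 3}; g ≡ 0 at y ∈ ∅; common: ∅.
  x = 1: f ≡ 0 at y ∈ ∅; g ≡ 0 at y ∈ ∅; common: ∅.
  x = 2: f ≡ 0 at y ∈ {3}; g ≡ 0 at y ∈ ∅; common: ∅.
  x = 3: f ≡ 0 at y ∈ ∅; g ≡ 0 at y ∈ {1, 3}; common: ∅.
  x = 4: f ≡ 0 at y ∈ {0, 2}; g ≡ 0 at y ∈ {1, 4}; common: ∅.
Collecting: common zeros = ∅, so the count is 0.
Comparison with the Bézout bound: 0 ≤ 4 = deg(f)·deg(g), as expected for curves with no common component (the affine F_5-count falls short of the bound because intersections may lie at infinity, over extension fields, or carry multiplicity).


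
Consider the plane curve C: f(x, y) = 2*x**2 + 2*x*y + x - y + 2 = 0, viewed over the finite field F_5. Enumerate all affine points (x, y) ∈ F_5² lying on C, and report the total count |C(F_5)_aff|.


Affine F_5-points: {(0, 2), (1, 0), (2, 1), (4, 1)}; count = 4.

For each of the 25 pairs (x, y) ∈ F_5², evaluate f(x, y) mod 5. Record the zeros.
  x = 0: [0↦2, 1↦1, 2↦0, 3↦4, 4↦3]  zeros at y ∈ {2}
  x = 1: [0↦0, 1↦1, 2↦2, 3↦3, 4↦4]  zeros at y ∈ {0}
  x = 2: [0↦2, 1↦0, 2↦3, 3↦1, 4↦4]  zeros at y ∈ {1}
  x = 3: [0↦3, 1↦3, 2↦3, 3↦3, 4↦3]  zeros at y ∈ ∅
  x = 4: [0↦3, 1↦0, 2↦2, 3↦4, 4↦1]  zeros at y ∈ {1}
Collecting zeros: affine points = {(0, 2), (1, 0), (2, 1), (4, 1)}.
Total count |C(F_5)_aff| = 4.


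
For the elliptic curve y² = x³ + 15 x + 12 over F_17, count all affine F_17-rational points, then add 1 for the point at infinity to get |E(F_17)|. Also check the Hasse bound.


Affine points = {(2, 4), (2, 13), (3, 4), (3, 13), (4, 0), (5, 5), (5, 12), (7, 1), (7, 16), (8, 7), (8, 10), (9, 3), (9, 14), (12, 4), (12, 13), (14, 5), (14, 12), (15, 5), (15, 12), (16, 8), (16, 9)}; affine count = 21; |E(F_17)| = 22.

Discriminant check: Δ ∝ 4a³ + 27b² = 4·15³ + 27·12² = 4·3375 + 27·144 ≡ 14 (mod 17). Nonzero ⇒ E is nonsingular.
For each x ∈ F_17, compute rhs = x³ + 15·x + 12 mod 17, then count y ∈ F_17 with y² ≡ rhs.
  x = 0: rhs = 12, matching y values: none (0 points).
  x = 1: rhs = 11, matching y values: none (0 points).
  x = 2: rhs = 16, matching y values: 4, 13 (2 points).
  x = 3: rhs = 16, matching y values: 4, 13 (2 points).
  x = 4: rhs = 0, matching y values: 0 (1 points).
  x = 5: rhs = 8, matching y values: 5, 12 (2 points).
  x = 6: rhs = 12, matching y values: none (0 points).
  x = 7: rhs = 1, matching y values: 1, 16 (2 points).
  x = 8: rhs = 15, matching y values: 7, 10 (2 points).
  x = 9: rhs = 9, matching y values: 3, 14 (2 points).
  x = 10: rhs = 6, matching y values: none (0 points).
  x = 11: rhs = 12, matching y values: none (0 points).
  x = 12: rhs = 16, matching y values: 4, 13 (2 points).
  x = 13: rhs = 7, matching y values: none (0 points).
  x = 14: rhs = 8, matching y values: 5, 12 (2 points).
  x = 15: rhs = 8, matching y values: 5, 12 (2 points).
  x = 16: rhs = 13, matching y values: 8, 9 (2 points).
Total affine count: 21.
Full point count |E(F_17)| = 21 + 1 = 22.
Hasse bound: |22 − (17+1)| = |4| = 4 ≤ 2√17 ≈ 8.2462 ✓.


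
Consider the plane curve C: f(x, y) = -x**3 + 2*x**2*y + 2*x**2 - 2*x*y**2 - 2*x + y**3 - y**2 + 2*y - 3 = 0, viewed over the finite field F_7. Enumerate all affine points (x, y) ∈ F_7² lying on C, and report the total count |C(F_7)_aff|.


Affine F_7-points: {(0, 3), (0, 6), (1, 2), (1, 4), (2, 0), (3, 4), (6, 4)}; count = 7.

For each of the 49 pairs (x, y) ∈ F_7², evaluate f(x, y) mod 7. Record the zeros.
  x = 0: [0↦4, 1↦6, 2↦5, 3↦0, 4↦4, 5↦2, 6↦0]  zeros at y ∈ {3, 6}
  x = 1: [0↦3, 1↦5, 2↦0, 3↦1, 4↦0, 5↦3, 6↦2]  zeros at y ∈ {2, 4}
  x = 2: [0↦0, 1↦6, 2↦1, 3↦5, 4↦3, 5↦1, 6↦5]  zeros at y ∈ {0}
  x = 3: [0↦3, 1↦3, 2↦2, 3↦6, 4↦0, 5↦4, 6↦3]  zeros at y ∈ {4}
  x = 4: [0↦6, 1↦4, 2↦4, 3↦5, 4↦6, 5↦6, 6↦4]  zeros at y ∈ ∅
  x = 5: [0↦3, 1↦3, 2↦1, 3↦3, 4↦1, 5↦1, 6↦2]  zeros at y ∈ ∅
  x = 6: [0↦2, 1↦1, 2↦1, 3↦1, 4↦0, 5↦4, 6↦5]  zeros at y ∈ {4}
Collecting zeros: affine points = {(0, 3), (0, 6), (1, 2), (1, 4), (2, 0), (3, 4), (6, 4)}.
Total count |C(F_7)_aff| = 7.


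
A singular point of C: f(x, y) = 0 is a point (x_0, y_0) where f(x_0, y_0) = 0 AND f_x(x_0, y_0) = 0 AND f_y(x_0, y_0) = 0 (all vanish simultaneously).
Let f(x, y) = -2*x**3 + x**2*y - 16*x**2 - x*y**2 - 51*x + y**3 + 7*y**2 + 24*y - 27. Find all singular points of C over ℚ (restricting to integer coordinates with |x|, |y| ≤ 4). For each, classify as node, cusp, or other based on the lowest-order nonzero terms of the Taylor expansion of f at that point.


Singular points: {(-3, -3)}; classification: node.

Compute partial derivatives:
  f_x = -6*x**2 + 2*x*y - 32*x - y**2 - 51.
  f_y = x**2 - 2*x*y + 3*y**2 + 14*y + 24.
Scan x_0 ∈ {−4, ..., 4}. For each x_0, f_y(x_0, y) is a polynomial in y; find its integer roots y ∈ {−4, ..., 4}, then test f_x and f at those candidates.
  x = -4: f_y(-4, y) = 3*y**2 + 22*y + 40; vanishes at y ∈ {-4}. (-4, -4): f_x = -3 ≠ 0.
  x = -3: f_y(-3, y) = 3*y**2 + 20*y + 33; vanishes at y ∈ {-3}. (-3, -3): f_x = 0, f = 0 — SINGULAR.
  x = -2: f_y(-2, y) = 3*y**2 + 18*y + 28; no integer root y with |y| ≤ 4.
  x = -1: f_y(-1, y) = 3*y**2 + 16*y + 25; no integer root y with |y| ≤ 4.
  x = 0: f_y(0, y) = 3*y**2 + 14*y + 24; no integer root y with |y| ≤ 4.
  x = 1: f_y(1, y) = 3*y**2 + 12*y + 25; no integer root y with |y| ≤ 4.
  x = 2: f_y(2, y) = 3*y**2 + 10*y + 28; no integer root y with |y| ≤ 4.
  x = 3: f_y(3, y) = 3*y**2 + 8*y + 33; no integer root y with |y| ≤ 4.
  x = 4: f_y(4, y) = 3*y**2 + 6*y + 40; no integer root y with |y| ≤ 4.
Only singular point on the grid: (-3, -3).
Classify: substitute x = -3 + u, y = -3 + v and expand: f = -2*u**3 + u**2*v - u**2 - u*v**2 + v**3 + v**2.
No constant or linear terms (consistent with a singular point). Quadratic part: -u**2 + v**2. Cubic part: -2*u**3 + u**2*v - u*v**2 + v**3.
The quadratic part v**2 - u**2 = (v − u)(v + u) splits into two distinct linear factors, so there are two distinct tangent lines y − -3 = ±(x − -3) — this is a node (ordinary double point).
Classification: node.


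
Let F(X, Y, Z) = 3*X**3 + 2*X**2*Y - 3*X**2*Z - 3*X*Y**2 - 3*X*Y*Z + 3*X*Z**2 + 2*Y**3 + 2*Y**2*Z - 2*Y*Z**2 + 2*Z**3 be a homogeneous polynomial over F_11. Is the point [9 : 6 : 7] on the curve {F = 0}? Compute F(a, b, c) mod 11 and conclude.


F(9,6,7) ≡ 4 (mod 11); P is NOT on the curve.

Evaluate F(9, 6, 7) term-by-term (mod 11).
  3*X**3 ↦ 3·729·1·1 = 2187
  2*X**2*Y ↦ 2·81·6·1 = 972
  -3*X**2*Z ↦ -3·81·1·7 = -1701
  -3*X*Y**2 ↦ -3·9·36·1 = -972
  -3*X*Y*Z ↦ -3·9·6·7 = -1134
  3*X*Z**2 ↦ 3·9·1·49 = 1323
  2*Y**3 ↦ 2·1·216·1 = 432
  2*Y**2*Z ↦ 2·1·36·7 = 504
  -2*Y*Z**2 ↦ -2·1·6·49 = -588
  2*Z**3 ↦ 2·1·1·343 = 686
Sum: F(9, 6, 7) = (2187) + (972) + (-1701) + (-972) + (-1134) + (1323) + (432) + (504) + (-588) + (686) = 1709.
Reducing mod 11: 1709 ≡ 4 (mod 11).
Since F(a, b, c) ≡ 4 ≠ 0 (mod 11), P does NOT lie on the curve.


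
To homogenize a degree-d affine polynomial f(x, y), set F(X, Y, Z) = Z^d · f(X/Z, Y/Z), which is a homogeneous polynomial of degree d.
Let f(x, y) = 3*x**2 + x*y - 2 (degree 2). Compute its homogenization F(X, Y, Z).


F(X, Y, Z) = 3*X**2 + X*Y - 2*Z**2

deg(f) = 2.
Substitute x = X/Z, y = Y/Z into f, then multiply by Z^2.
  monomial 3·x^2·y^0 ↦ 3·X^2·Y^0·Z^0.
  monomial 1·x^1·y^1 ↦ 1·X^1·Y^1·Z^0.
  monomial -2·x^0·y^0 ↦ -2·X^0·Y^0·Z^2.
Collecting: F(X, Y, Z) = 3*X**2 + X*Y - 2*Z**2.


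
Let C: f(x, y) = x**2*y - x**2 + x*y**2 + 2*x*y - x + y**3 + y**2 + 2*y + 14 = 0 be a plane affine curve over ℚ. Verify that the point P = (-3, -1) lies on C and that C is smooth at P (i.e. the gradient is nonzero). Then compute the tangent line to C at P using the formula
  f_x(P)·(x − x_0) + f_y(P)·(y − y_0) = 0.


Tangent line at P: 10*x + 12*y + 42 = 0.

Step 1: f(-3, -1) = 0, so P lies on C.
Step 2: partial derivatives
  f_x(x, y) = 2*x*y - 2*x + y**2 + 2*y - 1, f_y(x, y) = x**2 + 2*x*y + 2*x + 3*y**2 + 2*y + 2.
  f_x(P) = 10, f_y(P) = 12 (gradient nonzero, so P is smooth).
Step 3: tangent line at P: 10·(x − -3) + 12·(y − -1) = 0.
Expanding: 10*x + 12*y + 42 = 0.


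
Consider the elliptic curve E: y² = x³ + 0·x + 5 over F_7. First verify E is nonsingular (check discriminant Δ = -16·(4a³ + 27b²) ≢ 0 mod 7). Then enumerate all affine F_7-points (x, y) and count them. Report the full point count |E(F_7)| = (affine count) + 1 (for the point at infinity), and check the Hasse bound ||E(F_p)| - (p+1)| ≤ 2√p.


Affine points = {(3, 2), (3, 5), (5, 2), (5, 5), (6, 2), (6, 5)}; affine count = 6; |E(F_7)| = 7.

Discriminant check: Δ ∝ 4a³ + 27b² = 4·0³ + 27·5² = 4·0 + 27·25 ≡ 3 (mod 7). Nonzero ⇒ E is nonsingular.
For each x ∈ F_7, compute rhs = x³ + 0·x + 5 mod 7, then count y ∈ F_7 with y² ≡ rhs.
  x = 0: rhs = 5, matching y values: none (0 points).
  x = 1: rhs = 6, matching y values: none (0 points).
  x = 2: rhs = 6, matching y values: none (0 points).
  x = 3: rhs = 4, matching y values: 2, 5 (2 points).
  x = 4: rhs = 6, matching y values: none (0 points).
  x = 5: rhs = 4, matching y values: 2, 5 (2 points).
  x = 6: rhs = 4, matching y values: 2, 5 (2 points).
Total affine count: 6.
Full point count |E(F_7)| = 6 + 1 = 7.
Hasse bound: |7 − (7+1)| = |-1| = 1 ≤ 2√7 ≈ 5.2915 ✓.


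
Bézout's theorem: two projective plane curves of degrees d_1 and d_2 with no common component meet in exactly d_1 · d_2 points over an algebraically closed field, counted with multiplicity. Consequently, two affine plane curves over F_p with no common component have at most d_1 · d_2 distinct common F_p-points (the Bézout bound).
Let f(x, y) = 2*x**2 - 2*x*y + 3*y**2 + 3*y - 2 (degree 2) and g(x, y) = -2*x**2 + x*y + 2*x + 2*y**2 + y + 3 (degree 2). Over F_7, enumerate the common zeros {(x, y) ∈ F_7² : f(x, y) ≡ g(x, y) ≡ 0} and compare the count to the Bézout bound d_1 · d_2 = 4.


Common zeros: {(4, 1)}; count = 1; Bézout bound = 4.

deg(f) = 2, deg(g) = 2, so Bézout bound = 4.
Scan x ∈ F_7. For each x, list the y ∈ F_7 with f(x, y) ≡ 0 and those with g(x, y) ≡ 0 (mod 7); the common zeros in that column are the intersection.
  x = 0: f ≡ 0 at y ∈ ∅; g ≡ 0 at y ∈ ∅; common: ∅.
  x = 1: f ≡ 0 at y ∈ {0, 2}; g ≡ 0 at y ∈ {1, 5}; common: ∅.
  x = 2: f ≡ 0 at y ∈ ∅; g ≡ 0 at y ∈ ∅; common: ∅.
  x = 3: f ≡ 0 at y ∈ ∅; g ≡ 0 at y ∈ {2, 3}; common: ∅.
  x = 4: f ≡ 0 at y ∈ {1, 3}; g ≡ 0 at y ∈ {0, 1}; common: {1}.
  x = 5: f ≡ 0 at y ∈ ∅; g ≡ 0 at y ∈ ∅; common: ∅.
  x = 6: f ≡ 0 at y ∈ {0, 3}; g ≡ 0 at y ∈ {2, 5}; common: ∅.
Collecting: common zeros = {(4, 1)}, so the count is 1.
Comparison with the Bézout bound: 1 ≤ 4 = deg(f)·deg(g), as expected for curves with no common component (the affine F_7-count falls short of the bound because intersections may lie at infinity, over extension fields, or carry multiplicity).


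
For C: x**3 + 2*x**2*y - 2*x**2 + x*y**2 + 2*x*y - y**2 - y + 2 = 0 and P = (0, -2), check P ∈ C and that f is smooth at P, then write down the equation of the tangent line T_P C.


Tangent line at P: 3*y + 6 = 0.

Step 1: f(0, -2) = 0, so P lies on C.
Step 2: partial derivatives
  f_x(x, y) = 3*x**2 + 4*x*y - 4*x + y**2 + 2*y, f_y(x, y) = 2*x**2 + 2*x*y + 2*x - 2*y - 1.
  f_x(P) = 0, f_y(P) = 3 (gradient nonzero, so P is smooth).
Step 3: tangent line at P: 0·(x − 0) + 3·(y − -2) = 0.
Expanding: 3*y + 6 = 0.


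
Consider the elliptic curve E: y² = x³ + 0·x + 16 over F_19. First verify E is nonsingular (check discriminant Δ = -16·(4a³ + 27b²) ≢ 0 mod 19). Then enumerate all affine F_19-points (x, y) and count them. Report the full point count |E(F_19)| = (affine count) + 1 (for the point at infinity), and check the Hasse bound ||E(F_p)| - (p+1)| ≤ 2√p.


Affine points = {(0, 4), (0, 15), (1, 6), (1, 13), (2, 9), (2, 10), (3, 9), (3, 10), (4, 2), (4, 17), (6, 2), (6, 17), (7, 6), (7, 13), (9, 2), (9, 17), (10, 3), (10, 16), (11, 6), (11, 13), (13, 3), (13, 16), (14, 9), (14, 10), (15, 3), (15, 16)}; affine count = 26; |E(F_19)| = 27.

Discriminant check: Δ ∝ 4a³ + 27b² = 4·0³ + 27·16² = 4·0 + 27·256 ≡ 15 (mod 19). Nonzero ⇒ E is nonsingular.
For each x ∈ F_19, compute rhs = x³ + 0·x + 16 mod 19, then count y ∈ F_19 with y² ≡ rhs.
  x = 0: rhs = 16, matching y values: 4, 15 (2 points).
  x = 1: rhs = 17, matching y values: 6, 13 (2 points).
  x = 2: rhs = 5, matching y values: 9, 10 (2 points).
  x = 3: rhs = 5, matching y values: 9, 10 (2 points).
  x = 4: rhs = 4, matching y values: 2, 17 (2 points).
  x = 5: rhs = 8, matching y values: none (0 points).
  x = 6: rhs = 4, matching y values: 2, 17 (2 points).
  x = 7: rhs = 17, matching y values: 6, 13 (2 points).
  x = 8: rhs = 15, matching y values: none (0 points).
  x = 9: rhs = 4, matching y values: 2, 17 (2 points).
  x = 10: rhs = 9, matching y values: 3, 16 (2 points).
  x = 11: rhs = 17, matching y values: 6, 13 (2 points).
  x = 12: rhs = 15, matching y values: none (0 points).
  x = 13: rhs = 9, matching y values: 3, 16 (2 points).
  x = 14: rhs = 5, matching y values: 9, 10 (2 points).
  x = 15: rhs = 9, matching y values: 3, 16 (2 points).
  x = 16: rhs = 8, matching y values: none (0 points).
  x = 17: rhs = 8, matching y values: none (0 points).
  x = 18: rhs = 15, matching y values: none (0 points).
Total affine count: 26.
Full point count |E(F_19)| = 26 + 1 = 27.
Hasse bound: |27 − (19+1)| = |7| = 7 ≤ 2√19 ≈ 8.7178 ✓.


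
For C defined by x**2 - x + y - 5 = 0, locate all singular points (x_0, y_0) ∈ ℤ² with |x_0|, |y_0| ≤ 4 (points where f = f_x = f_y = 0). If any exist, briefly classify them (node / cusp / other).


No singular points in the scanned grid; C is smooth there.

Compute partial derivatives:
  f_x = 2*x - 1.
  f_y = 1.
f_y = 1 is a nonzero constant, so f_y never vanishes: no point (x, y) can satisfy f = f_x = f_y = 0. In particular no (x, y) ∈ {−4, ..., 4}² is singular; the curve is smooth.


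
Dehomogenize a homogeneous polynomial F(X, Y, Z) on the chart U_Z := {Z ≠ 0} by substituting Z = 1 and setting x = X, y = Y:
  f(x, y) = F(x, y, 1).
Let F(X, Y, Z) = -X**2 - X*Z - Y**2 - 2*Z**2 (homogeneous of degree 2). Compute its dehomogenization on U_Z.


f(x, y) = -x**2 - x - y**2 - 2

On U_Z we set Z = 1. Each monomial c·X^i·Y^j·Z^k in F becomes c·x^i·y^j·1^k = c·x^i·y^j.
Substituting Z = 1: F(X, Y, 1) = -x**2 - x - y**2 - 2.
Note: deg(f) ≤ deg(F) = 2; strict inequality happens when F is divisible by Z (lost terms).


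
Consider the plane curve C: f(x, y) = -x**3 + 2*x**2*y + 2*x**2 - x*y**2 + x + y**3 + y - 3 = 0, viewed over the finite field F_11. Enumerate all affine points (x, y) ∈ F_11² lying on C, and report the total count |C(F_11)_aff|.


Affine F_11-points: {(0, 8), (4, 9), (6, 2), (6, 6), (6, 9), (8, 10), (9, 0), (9, 4), (9, 5), (10, 3), (10, 9)}; count = 11.

For each of the 121 pairs (x, y) ∈ F_11², evaluate f(x, y) mod 11. Record the zeros.
  x = 0: [0↦8, 1↦10, 2↦7, 3↦5, 4↦10, 5↦6, 6↦10, 7↦6, 8↦0, 9↦9, 10↦6]  zeros at y ∈ {8}
  x = 1: [0↦10, 1↦2, 2↦9, 3↦4, 4↦4, 5↦4, 6↦10, 7↦6, 8↦9, 9↦3, 10↦5]  zeros at y ∈ ∅
  x = 2: [0↦10, 1↦7, 2↦6, 3↦2, 4↦1, 5↦9, 6↦10, 7↦10, 8↦4, 9↦9, 10↦9]  zeros at y ∈ ∅
  x = 3: [0↦2, 1↦8, 2↦3, 3↦4, 4↦6, 5↦4, 6↦4, 7↦1, 8↦1, 9↦10, 10↦1]  zeros at y ∈ ∅
  x = 4: [0↦2, 1↦10, 2↦5, 3↦4, 4↦2, 5↦5, 6↦8, 7↦6, 8↦5, 9↦0, 10↦8]  zeros at y ∈ {9}
  x = 5: [0↦4, 1↦7, 2↦6, 3↦7, 4↦5, 5↦6, 6↦5, 7↦8, 8↦10, 9↦6, 10↦2]  zeros at y ∈ ∅
  x = 6: [0↦2, 1↦4, 2↦0, 3↦7, 4↦9, 5↦1, 6↦0, 7↦1, 8↦10, 9↦0, 10↦10]  zeros at y ∈ {2, 6, 9}
  x = 7: [0↦1, 1↦6, 2↦3, 3↦9, 4↦8, 5↦6, 6↦9, 7↦1, 8↦10, 9↦9, 10↦4]  zeros at y ∈ ∅
  x = 8: [0↦6, 1↦7, 2↦9, 3↦7, 4↦7, 5↦4, 6↦4, 7↦2, 8↦4, 9↦5, 10↦0]  zeros at y ∈ {10}
  x = 9: [0↦0, 1↦1, 2↦1, 3↦6, 4↦0, 5↦0, 6↦1, 7↦9, 8↦8, 9↦4, 10↦3]  zeros at y ∈ {0, 4, 5}
  x = 10: [0↦10, 1↦4, 2↦6, 3↦0, 4↦3, 5↦10, 6↦5, 7↦5, 8↦5, 9↦0, 10↦7]  zeros at y ∈ {3, 9}
Collecting zeros: affine points = {(0, 8), (4, 9), (6, 2), (6, 6), (6, 9), (8, 10), (9, 0), (9, 4), (9, 5), (10, 3), (10, 9)}.
Total count |C(F_11)_aff| = 11.


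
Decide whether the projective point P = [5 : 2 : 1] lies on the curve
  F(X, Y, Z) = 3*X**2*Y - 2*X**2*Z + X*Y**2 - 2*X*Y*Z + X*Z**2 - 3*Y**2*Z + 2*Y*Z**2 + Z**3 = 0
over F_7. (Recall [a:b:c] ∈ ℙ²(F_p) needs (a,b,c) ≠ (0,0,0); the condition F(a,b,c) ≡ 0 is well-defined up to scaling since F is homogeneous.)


F(5,2,1) ≡ 0 (mod 7); P is on the curve.

Evaluate F(5, 2, 1) term-by-term (mod 7).
  3*X**2*Y ↦ 3·25·2·1 = 150
  -2*X**2*Z ↦ -2·25·1·1 = -50
  X*Y**2 ↦ 1·5·4·1 = 20
  -2*X*Y*Z ↦ -2·5·2·1 = -20
  X*Z**2 ↦ 1·5·1·1 = 5
  -3*Y**2*Z ↦ -3·1·4·1 = -12
  2*Y*Z**2 ↦ 2·1·2·1 = 4
  Z**3 ↦ 1·1·1·1 = 1
Sum: F(5, 2, 1) = (150) + (-50) + (20) + (-20) + (5) + (-12) + (4) + (1) = 98.
Reducing mod 7: 98 ≡ 0 (mod 7).
Since F(a, b, c) ≡ 0 (mod 7), P lies on the curve.


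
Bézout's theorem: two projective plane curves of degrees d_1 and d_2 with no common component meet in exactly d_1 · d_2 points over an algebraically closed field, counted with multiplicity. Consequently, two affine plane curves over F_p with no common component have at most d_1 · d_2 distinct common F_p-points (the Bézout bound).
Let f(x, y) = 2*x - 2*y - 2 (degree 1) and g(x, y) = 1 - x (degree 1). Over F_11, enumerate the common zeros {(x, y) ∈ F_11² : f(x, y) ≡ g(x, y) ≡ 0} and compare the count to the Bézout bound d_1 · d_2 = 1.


Common zeros: {(1, 0)}; count = 1; Bézout bound = 1.

deg(f) = 1, deg(g) = 1, so Bézout bound = 1.
Scan x ∈ F_11. For each x, list the y ∈ F_11 with f(x, y) ≡ 0 and those with g(x, y) ≡ 0 (mod 11); the common zeros in that column are the intersection.
  x = 0: f ≡ 0 at y ∈ {10}; g ≡ 0 at y ∈ ∅; common: ∅.
  x = 1: f ≡ 0 at y ∈ {0}; g ≡ 0 at y ∈ {0, 1, 2, 3, 4, 5, 6, 7, 8, 9, 10}; common: {0}.
  x = 2: f ≡ 0 at y ∈ {1}; g ≡ 0 at y ∈ ∅; common: ∅.
  x = 3: f ≡ 0 at y ∈ {2}; g ≡ 0 at y ∈ ∅; common: ∅.
  x = 4: f ≡ 0 at y ∈ {3}; g ≡ 0 at y ∈ ∅; common: ∅.
  x = 5: f ≡ 0 at y ∈ {4}; g ≡ 0 at y ∈ ∅; common: ∅.
  x = 6: f ≡ 0 at y ∈ {5}; g ≡ 0 at y ∈ ∅; common: ∅.
  x = 7: f ≡ 0 at y ∈ {6}; g ≡ 0 at y ∈ ∅; common: ∅.
  x = 8: f ≡ 0 at y ∈ {7}; g ≡ 0 at y ∈ ∅; common: ∅.
  x = 9: f ≡ 0 at y ∈ {8}; g ≡ 0 at y ∈ ∅; common: ∅.
  x = 10: f ≡ 0 at y ∈ {9}; g ≡ 0 at y ∈ ∅; common: ∅.
Collecting: common zeros = {(1, 0)}, so the count is 1.
Comparison with the Bézout bound: 1 ≤ 1 = deg(f)·deg(g), as expected for curves with no common component (the bound is attained).


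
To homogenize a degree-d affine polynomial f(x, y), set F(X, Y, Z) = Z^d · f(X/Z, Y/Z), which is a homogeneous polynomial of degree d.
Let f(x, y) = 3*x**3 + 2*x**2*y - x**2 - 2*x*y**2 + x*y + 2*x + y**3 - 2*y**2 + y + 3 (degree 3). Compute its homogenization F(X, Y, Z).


F(X, Y, Z) = 3*X**3 + 2*X**2*Y - X**2*Z - 2*X*Y**2 + X*Y*Z + 2*X*Z**2 + Y**3 - 2*Y**2*Z + Y*Z**2 + 3*Z**3

deg(f) = 3.
Substitute x = X/Z, y = Y/Z into f, then multiply by Z^3.
  monomial 3·x^3·y^0 ↦ 3·X^3·Y^0·Z^0.
  monomial 2·x^2·y^1 ↦ 2·X^2·Y^1·Z^0.
  monomial -1·x^2·y^0 ↦ -1·X^2·Y^0·Z^1.
  monomial -2·x^1·y^2 ↦ -2·X^1·Y^2·Z^0.
  monomial 1·x^1·y^1 ↦ 1·X^1·Y^1·Z^1.
  monomial 2·x^1·y^0 ↦ 2·X^1·Y^0·Z^2.
  monomial 1·x^0·y^3 ↦ 1·X^0·Y^3·Z^0.
  monomial -2·x^0·y^2 ↦ -2·X^0·Y^2·Z^1.
  monomial 1·x^0·y^1 ↦ 1·X^0·Y^1·Z^2.
  monomial 3·x^0·y^0 ↦ 3·X^0·Y^0·Z^3.
Collecting: F(X, Y, Z) = 3*X**3 + 2*X**2*Y - X**2*Z - 2*X*Y**2 + X*Y*Z + 2*X*Z**2 + Y**3 - 2*Y**2*Z + Y*Z**2 + 3*Z**3.


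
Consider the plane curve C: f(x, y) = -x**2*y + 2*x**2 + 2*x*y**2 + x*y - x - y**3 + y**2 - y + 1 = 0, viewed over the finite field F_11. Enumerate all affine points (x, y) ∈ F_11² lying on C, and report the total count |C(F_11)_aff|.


Affine F_11-points: {(0, 1), (2, 4), (2, 8), (3, 2), (3, 7), (3, 9), (4, 3), (4, 8), (4, 9), (5, 3), (8, 0), (9, 0), (9, 1), (9, 7), (10, 4)}; count = 15.

For each of the 121 pairs (x, y) ∈ F_11², evaluate f(x, y) mod 11. Record the zeros.
  x = 0: [0↦1, 1↦0, 2↦6, 3↦2, 4↦4, 5↦6, 6↦2, 7↦8, 8↦7, 9↦4, 10↦4]  zeros at y ∈ {1}
  x = 1: [0↦2, 1↦3, 2↦4, 3↦10, 4↦4, 5↦2, 6↦9, 7↦8, 8↦4, 9↦2, 10↦7]  zeros at y ∈ ∅
  x = 2: [0↦7, 1↦8, 2↦2, 3↦5, 4↦0, 5↦3, 6↦8, 7↦9, 8↦0, 9↦8, 10↦5]  zeros at y ∈ {4, 8}
  x = 3: [0↦5, 1↦4, 2↦0, 3↦9, 4↦3, 5↦9, 6↦10, 7↦0, 8↦6, 9↦0, 10↦9]  zeros at y ∈ {2, 7, 9}
  x = 4: [0↦7, 1↦2, 2↦9, 3↦0, 4↦2, 5↦9, 6↦4, 7↦3, 8↦0, 9↦0, 10↦8]  zeros at y ∈ {3, 8, 9}
  x = 5: [0↦2, 1↦2, 2↦7, 3↦0, 4↦8, 5↦3, 6↦1, 7↦7, 8↦4, 9↦8, 10↦2]  zeros at y ∈ {3}
  x = 6: [0↦1, 1↦4, 2↦5, 3↦9, 4↦10, 5↦2, 6↦1, 7↦1, 8↦7, 9↦2, 10↦2]  zeros at y ∈ ∅
  x = 7: [0↦4, 1↦8, 2↦3, 3↦5, 4↦8, 5↦6, 6↦4, 7↦7, 8↦9, 9↦4, 10↦8]  zeros at y ∈ ∅
  x = 8: [0↦0, 1↦3, 2↦1, 3↦10, 4↦2, 5↦4, 6↦10, 7↦3, 8↦10, 9↦3, 10↦9]  zeros at y ∈ {0}
  x = 9: [0↦0, 1↦0, 2↦10, 3↦2, 4↦3, 5↦7, 6↦8, 7↦0, 8↦10, 9↦10, 10↦5]  zeros at y ∈ {0, 1, 7}
  x = 10: [0↦4, 1↦10, 2↦8, 3↦3, 4↦0, 5↦4, 6↦9, 7↦9, 8↦9, 9↦3, 10↦7]  zeros at y ∈ {4}
Collecting zeros: affine points = {(0, 1), (2, 4), (2, 8), (3, 2), (3, 7), (3, 9), (4, 3), (4, 8), (4, 9), (5, 3), (8, 0), (9, 0), (9, 1), (9, 7), (10, 4)}.
Total count |C(F_11)_aff| = 15.


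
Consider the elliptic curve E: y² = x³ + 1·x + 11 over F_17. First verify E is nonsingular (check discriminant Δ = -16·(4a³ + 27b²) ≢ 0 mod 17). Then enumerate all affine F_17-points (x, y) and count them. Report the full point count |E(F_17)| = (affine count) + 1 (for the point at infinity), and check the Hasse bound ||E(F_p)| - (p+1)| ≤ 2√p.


Affine points = {(1, 8), (1, 9), (2, 2), (2, 15), (7, 2), (7, 15), (8, 2), (8, 15), (9, 1), (9, 16), (10, 1), (10, 16), (12, 0), (14, 7), (14, 10), (15, 1), (15, 16), (16, 3), (16, 14)}; affine count = 19; |E(F_17)| = 20.

Discriminant check: Δ ∝ 4a³ + 27b² = 4·1³ + 27·11² = 4·1 + 27·121 ≡ 7 (mod 17). Nonzero ⇒ E is nonsingular.
For each x ∈ F_17, compute rhs = x³ + 1·x + 11 mod 17, then count y ∈ F_17 with y² ≡ rhs.
  x = 0: rhs = 11, matching y values: none (0 points).
  x = 1: rhs = 13, matching y values: 8, 9 (2 points).
  x = 2: rhs = 4, matching y values: 2, 15 (2 points).
  x = 3: rhs = 7, matching y values: none (0 points).
  x = 4: rhs = 11, matching y values: none (0 points).
  x = 5: rhs = 5, matching y values: none (0 points).
  x = 6: rhs = 12, matching y values: none (0 points).
  x = 7: rhs = 4, matching y values: 2, 15 (2 points).
  x = 8: rhs = 4, matching y values: 2, 15 (2 points).
  x = 9: rhs = 1, matching y values: 1, 16 (2 points).
  x = 10: rhs = 1, matching y values: 1, 16 (2 points).
  x = 11: rhs = 10, matching y values: none (0 points).
  x = 12: rhs = 0, matching y values: 0 (1 points).
  x = 13: rhs = 11, matching y values: none (0 points).
  x = 14: rhs = 15, matching y values: 7, 10 (2 points).
  x = 15: rhs = 1, matching y values: 1, 16 (2 points).
  x = 16: rhs = 9, matching y values: 3, 14 (2 points).
Total affine count: 19.
Full point count |E(F_17)| = 19 + 1 = 20.
Hasse bound: |20 − (17+1)| = |2| = 2 ≤ 2√17 ≈ 8.2462 ✓.


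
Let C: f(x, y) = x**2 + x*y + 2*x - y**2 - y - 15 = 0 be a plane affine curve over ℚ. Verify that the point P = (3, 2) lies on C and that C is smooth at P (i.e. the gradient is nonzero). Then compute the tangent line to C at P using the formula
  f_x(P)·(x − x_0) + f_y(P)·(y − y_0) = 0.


Tangent line at P: 10*x - 2*y - 26 = 0.

Step 1: f(3, 2) = 0, so P lies on C.
Step 2: partial derivatives
  f_x(x, y) = 2*x + y + 2, f_y(x, y) = x - 2*y - 1.
  f_x(P) = 10, f_y(P) = -2 (gradient nonzero, so P is smooth).
Step 3: tangent line at P: 10·(x − 3) + -2·(y − 2) = 0.
Expanding: 10*x - 2*y - 26 = 0.


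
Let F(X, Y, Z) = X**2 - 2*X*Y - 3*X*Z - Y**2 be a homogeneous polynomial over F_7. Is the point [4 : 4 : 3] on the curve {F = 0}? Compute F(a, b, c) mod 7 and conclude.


F(4,4,3) ≡ 2 (mod 7); P is NOT on the curve.

Evaluate F(4, 4, 3) term-by-term (mod 7).
  X**2 ↦ 1·16·1·1 = 16
  -2*X*Y ↦ -2·4·4·1 = -32
  -3*X*Z ↦ -3·4·1·3 = -36
  -Y**2 ↦ -1·1·16·1 = -16
Sum: F(4, 4, 3) = (16) + (-32) + (-36) + (-16) = -68.
Reducing mod 7: -68 ≡ 2 (mod 7).
Since F(a, b, c) ≡ 2 ≠ 0 (mod 7), P does NOT lie on the curve.


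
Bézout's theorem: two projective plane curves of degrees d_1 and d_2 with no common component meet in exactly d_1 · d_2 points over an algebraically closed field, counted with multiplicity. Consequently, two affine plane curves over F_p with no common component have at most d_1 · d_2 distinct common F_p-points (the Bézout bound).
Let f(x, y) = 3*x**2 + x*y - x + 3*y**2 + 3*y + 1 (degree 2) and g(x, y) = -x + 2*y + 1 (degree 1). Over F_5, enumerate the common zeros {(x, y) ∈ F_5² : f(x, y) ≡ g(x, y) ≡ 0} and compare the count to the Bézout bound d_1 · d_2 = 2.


Common zeros: ∅; count = 0; Bézout bound = 2.

deg(f) = 2, deg(g) = 1, so Bézout bound = 2.
Scan x ∈ F_5. For each x, list the y ∈ F_5 with f(x, y) ≡ 0 and those with g(x, y) ≡ 0 (mod 5); the common zeros in that column are the intersection.
  x = 0: f ≡ 0 at y ∈ ∅; g ≡ 0 at y ∈ {2}; common: ∅.
  x = 1: f ≡ 0 at y ∈ {1}; g ≡ 0 at y ∈ {0}; common: ∅.
  x = 2: f ≡ 0 at y ∈ ∅; g ≡ 0 at y ∈ {3}; common: ∅.
  x = 3: f ≡ 0 at y ∈ {0, 3}; g ≡ 0 at y ∈ {1}; common: ∅.
  x = 4: f ≡ 0 at y ∈ {0, 1}; g ≡ 0 at y ∈ {4}; common: ∅.
Collecting: common zeros = ∅, so the count is 0.
Comparison with the Bézout bound: 0 ≤ 2 = deg(f)·deg(g), as expected for curves with no common component (the affine F_5-count falls short of the bound because intersections may lie at infinity, over extension fields, or carry multiplicity).


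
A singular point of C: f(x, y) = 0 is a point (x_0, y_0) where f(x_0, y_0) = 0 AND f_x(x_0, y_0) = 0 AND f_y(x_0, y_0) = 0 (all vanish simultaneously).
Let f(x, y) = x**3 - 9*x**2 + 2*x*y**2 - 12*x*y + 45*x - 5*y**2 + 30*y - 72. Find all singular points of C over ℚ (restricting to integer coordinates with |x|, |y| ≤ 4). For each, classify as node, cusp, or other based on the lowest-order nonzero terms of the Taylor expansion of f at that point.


Singular points: {(3, 3)}; classification: cusp.

Compute partial derivatives:
  f_x = 3*x**2 - 18*x + 2*y**2 - 12*y + 45.
  f_y = 4*x*y - 12*x - 10*y + 30.
Scan x_0 ∈ {−4, ..., 4}. For each x_0, f_y(x_0, y) is a polynomial in y; find its integer roots y ∈ {−4, ..., 4}, then test f_x and f at those candidates.
  x = -4: f_y(-4, y) = 78 - 26*y; vanishes at y ∈ {3}. (-4, 3): f_x = 147 ≠ 0.
  x = -3: f_y(-3, y) = 66 - 22*y; vanishes at y ∈ {3}. (-3, 3): f_x = 108 ≠ 0.
  x = -2: f_y(-2, y) = 54 - 18*y; vanishes at y ∈ {3}. (-2, 3): f_x = 75 ≠ 0.
  x = -1: f_y(-1, y) = 42 - 14*y; vanishes at y ∈ {3}. (-1, 3): f_x = 48 ≠ 0.
  x = 0: f_y(0, y) = 30 - 10*y; vanishes at y ∈ {3}. (0, 3): f_x = 27 ≠ 0.
  x = 1: f_y(1, y) = 18 - 6*y; vanishes at y ∈ {3}. (1, 3): f_x = 12 ≠ 0.
  x = 2: f_y(2, y) = 6 - 2*y; vanishes at y ∈ {3}. (2, 3): f_x = 3 ≠ 0.
  x = 3: f_y(3, y) = 2*y - 6; vanishes at y ∈ {3}. (3, 3): f_x = 0, f = 0 — SINGULAR.
  x = 4: f_y(4, y) = 6*y - 18; vanishes at y ∈ {3}. (4, 3): f_x = 3 ≠ 0.
Only singular point on the grid: (3, 3).
Classify: substitute x = 3 + u, y = 3 + v and expand: f = u**3 + 2*u*v**2 + v**2.
No constant or linear terms (consistent with a singular point). Quadratic part: v**2. Cubic part: u**3 + 2*u*v**2.
The quadratic part v**2 is a perfect square, so there is a single (double) tangent line v = 0, i.e. y = 3. Restricting the cubic part to that line (v = 0) leaves u**3 ≠ 0, so f is not divisible by v and the branch is v² ≈ -u**3 to lowest order — this is a cusp.
Classification: cusp.


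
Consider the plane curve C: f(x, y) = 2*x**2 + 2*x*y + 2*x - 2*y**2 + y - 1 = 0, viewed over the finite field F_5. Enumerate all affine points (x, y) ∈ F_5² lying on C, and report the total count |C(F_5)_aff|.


Affine F_5-points: ∅; count = 0.

For each of the 25 pairs (x, y) ∈ F_5², evaluate f(x, y) mod 5. Record the zeros.
  x = 0: [0↦4, 1↦3, 2↦3, 3↦4, 4↦1]  zeros at y ∈ ∅
  x = 1: [0↦3, 1↦4, 2↦1, 3↦4, 4↦3]  zeros at y ∈ ∅
  x = 2: [0↦1, 1↦4, 2↦3, 3↦3, 4↦4]  zeros at y ∈ ∅
  x = 3: [0↦3, 1↦3, 2↦4, 3↦1, 4↦4]  zeros at y ∈ ∅
  x = 4: [0↦4, 1↦1, 2↦4, 3↦3, 4↦3]  zeros at y ∈ ∅
Collecting zeros: affine points = ∅.
Total count |C(F_5)_aff| = 0.


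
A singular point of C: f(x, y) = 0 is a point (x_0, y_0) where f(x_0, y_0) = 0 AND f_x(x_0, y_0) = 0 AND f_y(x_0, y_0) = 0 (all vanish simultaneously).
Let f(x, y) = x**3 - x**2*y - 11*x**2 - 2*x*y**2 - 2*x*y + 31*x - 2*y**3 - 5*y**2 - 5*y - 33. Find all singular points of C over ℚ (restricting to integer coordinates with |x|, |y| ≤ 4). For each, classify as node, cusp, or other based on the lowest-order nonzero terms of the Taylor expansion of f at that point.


Singular points: {(3, -2)}; classification: cusp.

Compute partial derivatives:
  f_x = 3*x**2 - 2*x*y - 22*x - 2*y**2 - 2*y + 31.
  f_y = -x**2 - 4*x*y - 2*x - 6*y**2 - 10*y - 5.
Scan x_0 ∈ {−4, ..., 4}. For each x_0, f_y(x_0, y) is a polynomial in y; find its integer roots y ∈ {−4, ..., 4}, then test f_x and f at those candidates.
  x = -4: f_y(-4, y) = -6*y**2 + 6*y - 13; no integer root y with |y| ≤ 4.
  x = -3: f_y(-3, y) = -6*y**2 + 2*y - 8; no integer root y with |y| ≤ 4.
  x = -2: f_y(-2, y) = -6*y**2 - 2*y - 5; no integer root y with |y| ≤ 4.
  x = -1: f_y(-1, y) = -6*y**2 - 6*y - 4; no integer root y with |y| ≤ 4.
  x = 0: f_y(0, y) = -6*y**2 - 10*y - 5; no integer root y with |y| ≤ 4.
  x = 1: f_y(1, y) = -6*y**2 - 14*y - 8; vanishes at y ∈ {-1}. (1, -1): f_x = 14 ≠ 0.
  x = 2: f_y(2, y) = -6*y**2 - 18*y - 13; no integer root y with |y| ≤ 4.
  x = 3: f_y(3, y) = -6*y**2 - 22*y - 20; vanishes at y ∈ {-2}. (3, -2): f_x = 0, f = 0 — SINGULAR.
  x = 4: f_y(4, y) = -6*y**2 - 26*y - 29; no integer root y with |y| ≤ 4.
Only singular point on the grid: (3, -2).
Classify: substitute x = 3 + u, y = -2 + v and expand: f = u**3 - u**2*v - 2*u*v**2 - 2*v**3 + v**2.
No constant or linear terms (consistent with a singular point). Quadratic part: v**2. Cubic part: u**3 - u**2*v - 2*u*v**2 - 2*v**3.
The quadratic part v**2 is a perfect square, so there is a single (double) tangent line v = 0, i.e. y = -2. Restricting the cubic part to that line (v = 0) leaves u**3 ≠ 0, so f is not divisible by v and the branch is v² ≈ -u**3 to lowest order — this is a cusp.
Classification: cusp.


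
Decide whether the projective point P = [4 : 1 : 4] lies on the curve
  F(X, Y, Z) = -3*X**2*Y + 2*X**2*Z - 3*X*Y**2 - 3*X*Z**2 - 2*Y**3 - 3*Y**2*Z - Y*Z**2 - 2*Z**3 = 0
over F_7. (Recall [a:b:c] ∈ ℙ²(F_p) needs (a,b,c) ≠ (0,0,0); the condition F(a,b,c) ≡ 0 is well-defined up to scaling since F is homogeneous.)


F(4,1,4) ≡ 5 (mod 7); P is NOT on the curve.

Evaluate F(4, 1, 4) term-by-term (mod 7).
  -3*X**2*Y ↦ -3·16·1·1 = -48
  2*X**2*Z ↦ 2·16·1·4 = 128
  -3*X*Y**2 ↦ -3·4·1·1 = -12
  -3*X*Z**2 ↦ -3·4·1·16 = -192
  -2*Y**3 ↦ -2·1·1·1 = -2
  -3*Y**2*Z ↦ -3·1·1·4 = -12
  -Y*Z**2 ↦ -1·1·1·16 = -16
  -2*Z**3 ↦ -2·1·1·64 = -128
Sum: F(4, 1, 4) = (-48) + (128) + (-12) + (-192) + (-2) + (-12) + (-16) + (-128) = -282.
Reducing mod 7: -282 ≡ 5 (mod 7).
Since F(a, b, c) ≡ 5 ≠ 0 (mod 7), P does NOT lie on the curve.


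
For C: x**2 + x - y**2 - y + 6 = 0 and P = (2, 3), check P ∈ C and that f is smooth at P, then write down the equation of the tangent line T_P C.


Tangent line at P: 5*x - 7*y + 11 = 0.

Step 1: f(2, 3) = 0, so P lies on C.
Step 2: partial derivatives
  f_x(x, y) = 2*x + 1, f_y(x, y) = -2*y - 1.
  f_x(P) = 5, f_y(P) = -7 (gradient nonzero, so P is smooth).
Step 3: tangent line at P: 5·(x − 2) + -7·(y − 3) = 0.
Expanding: 5*x - 7*y + 11 = 0.


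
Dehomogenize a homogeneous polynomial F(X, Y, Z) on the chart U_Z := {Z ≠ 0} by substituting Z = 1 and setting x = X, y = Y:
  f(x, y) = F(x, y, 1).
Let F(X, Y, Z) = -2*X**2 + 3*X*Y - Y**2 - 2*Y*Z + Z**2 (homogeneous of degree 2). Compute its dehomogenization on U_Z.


f(x, y) = -2*x**2 + 3*x*y - y**2 - 2*y + 1

On U_Z we set Z = 1. Each monomial c·X^i·Y^j·Z^k in F becomes c·x^i·y^j·1^k = c·x^i·y^j.
Substituting Z = 1: F(X, Y, 1) = -2*x**2 + 3*x*y - y**2 - 2*y + 1.
Note: deg(f) ≤ deg(F) = 2; strict inequality happens when F is divisible by Z (lost terms).


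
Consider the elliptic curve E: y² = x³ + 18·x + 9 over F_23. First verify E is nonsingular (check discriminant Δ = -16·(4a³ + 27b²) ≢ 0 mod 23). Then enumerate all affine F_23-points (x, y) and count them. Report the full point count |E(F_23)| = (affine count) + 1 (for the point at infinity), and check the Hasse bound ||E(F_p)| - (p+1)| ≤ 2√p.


Affine points = {(0, 3), (0, 20), (7, 8), (7, 15), (9, 7), (9, 16), (10, 4), (10, 19), (13, 5), (13, 18), (16, 0), (18, 1), (18, 22), (22, 6), (22, 17)}; affine count = 15; |E(F_23)| = 16.

Discriminant check: Δ ∝ 4a³ + 27b² = 4·18³ + 27·9² = 4·5832 + 27·81 ≡ 8 (mod 23). Nonzero ⇒ E is nonsingular.
For each x ∈ F_23, compute rhs = x³ + 18·x + 9 mod 23, then count y ∈ F_23 with y² ≡ rhs.
  x = 0: rhs = 9, matching y values: 3, 20 (2 points).
  x = 1: rhs = 5, matching y values: none (0 points).
  x = 2: rhs = 7, matching y values: none (0 points).
  x = 3: rhs = 21, matching y values: none (0 points).
  x = 4: rhs = 7, matching y values: none (0 points).
  x = 5: rhs = 17, matching y values: none (0 points).
  x = 6: rhs = 11, matching y values: none (0 points).
  x = 7: rhs = 18, matching y values: 8, 15 (2 points).
  x = 8: rhs = 21, matching y values: none (0 points).
  x = 9: rhs = 3, matching y values: 7, 16 (2 points).
  x = 10: rhs = 16, matching y values: 4, 19 (2 points).
  x = 11: rhs = 20, matching y values: none (0 points).
  x = 12: rhs = 21, matching y values: none (0 points).
  x = 13: rhs = 2, matching y values: 5, 18 (2 points).
  x = 14: rhs = 15, matching y values: none (0 points).
  x = 15: rhs = 20, matching y values: none (0 points).
  x = 16: rhs = 0, matching y values: 0 (1 points).
  x = 17: rhs = 7, matching y values: none (0 points).
  x = 18: rhs = 1, matching y values: 1, 22 (2 points).
  x = 19: rhs = 11, matching y values: none (0 points).
  x = 20: rhs = 20, matching y values: none (0 points).
  x = 21: rhs = 11, matching y values: none (0 points).
  x = 22: rhs = 13, matching y values: 6, 17 (2 points).
Total affine count: 15.
Full point count |E(F_23)| = 15 + 1 = 16.
Hasse bound: |16 − (23+1)| = |-8| = 8 ≤ 2√23 ≈ 9.5917 ✓.


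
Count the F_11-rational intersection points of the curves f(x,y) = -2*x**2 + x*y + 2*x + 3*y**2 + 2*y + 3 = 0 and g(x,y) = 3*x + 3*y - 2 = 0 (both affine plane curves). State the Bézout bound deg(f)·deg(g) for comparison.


Common zeros: {(5, 3)}; count = 1; Bézout bound = 2.

deg(f) = 2, deg(g) = 1, so Bézout bound = 2.
Scan x ∈ F_11. For each x, list the y ∈ F_11 with f(x, y) ≡ 0 and those with g(x, y) ≡ 0 (mod 11); the common zeros in that column are the intersection.
  x = 0: f ≡ 0 at y ∈ {5, 9}; g ≡ 0 at y ∈ {8}; common: ∅.
  x = 1: f ≡ 0 at y ∈ ∅; g ≡ 0 at y ∈ {7}; common: ∅.
  x = 2: f ≡ 0 at y ∈ ∅; g ≡ 0 at y ∈ {6}; common: ∅.
  x = 3: f ≡ 0 at y ∈ {3, 10}; g ≡ 0 at y ∈ {5}; common: ∅.
  x = 4: f ≡ 0 at y ∈ ∅; g ≡ 0 at y ∈ {4}; common: ∅.
  x = 5: f ≡ 0 at y ∈ {2, 3}; g ≡ 0 at y ∈ {3}; common: {3}.
  x = 6: f ≡ 0 at y ∈ {6}; g ≡ 0 at y ∈ {2}; common: ∅.
  x = 7: f ≡ 0 at y ∈ ∅; g ≡ 0 at y ∈ {1}; common: ∅.
  x = 8: f ≡ 0 at y ∈ {2}; g ≡ 0 at y ∈ {0}; common: ∅.
  x = 9: f ≡ 0 at y ∈ {5, 6}; g ≡ 0 at y ∈ {10}; common: ∅.
  x = 10: f ≡ 0 at y ∈ ∅; g ≡ 0 at y ∈ {9}; common: ∅.
Collecting: common zeros = {(5, 3)}, so the count is 1.
Comparison with the Bézout bound: 1 ≤ 2 = deg(f)·deg(g), as expected for curves with no common component (the affine F_11-count falls short of the bound because intersections may lie at infinity, over extension fields, or carry multiplicity).
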